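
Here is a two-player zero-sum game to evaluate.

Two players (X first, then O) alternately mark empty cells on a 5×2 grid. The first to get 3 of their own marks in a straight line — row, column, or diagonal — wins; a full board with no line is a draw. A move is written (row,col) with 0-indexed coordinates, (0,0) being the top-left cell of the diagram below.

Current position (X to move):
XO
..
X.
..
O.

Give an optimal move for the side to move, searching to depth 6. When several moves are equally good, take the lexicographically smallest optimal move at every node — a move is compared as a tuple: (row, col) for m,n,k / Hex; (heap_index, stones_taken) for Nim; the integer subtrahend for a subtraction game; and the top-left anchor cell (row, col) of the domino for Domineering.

ply 1, X at XO/../X./../O. | (1,0)=+1→XO/X./X./../O.*; (1,1)=+0→XO/.X/X./../O.; (2,1)=+1→XO/../XX/../O.; (3,0)=+0→XO/../X./X./O.; (3,1)=+1→XO/../X./.X/O.; (4,1)=+0→XO/../X./../OX
ply 2: XO/X./X./../O. is terminal -1 (O); from XO/../X./../O. depth 6

X's best at [XO/../X./../O.]: (1,0)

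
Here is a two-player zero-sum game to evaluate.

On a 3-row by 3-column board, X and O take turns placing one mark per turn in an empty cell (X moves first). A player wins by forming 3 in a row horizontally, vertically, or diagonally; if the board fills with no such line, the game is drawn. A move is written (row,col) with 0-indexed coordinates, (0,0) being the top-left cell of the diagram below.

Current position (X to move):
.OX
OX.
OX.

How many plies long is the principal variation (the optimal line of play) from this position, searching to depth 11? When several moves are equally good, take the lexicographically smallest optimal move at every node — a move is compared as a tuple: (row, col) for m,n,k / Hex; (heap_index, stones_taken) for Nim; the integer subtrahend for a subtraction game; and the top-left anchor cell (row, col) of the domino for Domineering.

PV length from [.OX/OX./OX.]: 3 plies

p1 X@[.OX/OX./OX.]: (0,0)[XOX/OX./OX.]+0* (1,2)[.OX/OXX/OX.]-1 (2,2)[.OX/OX./OXX]-1
p2 O@[XOX/OX./OX.]: (1,2)[XOX/OXO/OX.]-1 (2,2)[XOX/OX./OXO]+0*
p3 X@[XOX/OX./OXO]: (1,2)[XOX/OXX/OXO]+0*
p4 O@[XOX/OXX/OXO] terminal +0; root [.OX/OX./OX.] d11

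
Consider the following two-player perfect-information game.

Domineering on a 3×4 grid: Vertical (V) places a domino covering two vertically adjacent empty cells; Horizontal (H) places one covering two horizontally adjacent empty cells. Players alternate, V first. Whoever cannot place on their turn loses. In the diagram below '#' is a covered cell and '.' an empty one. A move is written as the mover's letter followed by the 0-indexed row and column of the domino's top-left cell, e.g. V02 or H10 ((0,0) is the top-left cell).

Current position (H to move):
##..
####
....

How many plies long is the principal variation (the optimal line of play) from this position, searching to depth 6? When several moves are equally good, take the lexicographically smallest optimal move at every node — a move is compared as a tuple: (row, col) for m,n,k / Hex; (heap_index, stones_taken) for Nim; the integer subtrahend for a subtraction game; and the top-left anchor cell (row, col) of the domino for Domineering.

PV length from [##../####/....]: 1 ply

p1 H@[##../####/....]: H02[####/####/....]+1* H20[##../####/##..]+1 H21[##../####/.##.]+1 H22[##../####/..##]+1
p2 V@[####/####/....] terminal -1; root [##../####/....] d6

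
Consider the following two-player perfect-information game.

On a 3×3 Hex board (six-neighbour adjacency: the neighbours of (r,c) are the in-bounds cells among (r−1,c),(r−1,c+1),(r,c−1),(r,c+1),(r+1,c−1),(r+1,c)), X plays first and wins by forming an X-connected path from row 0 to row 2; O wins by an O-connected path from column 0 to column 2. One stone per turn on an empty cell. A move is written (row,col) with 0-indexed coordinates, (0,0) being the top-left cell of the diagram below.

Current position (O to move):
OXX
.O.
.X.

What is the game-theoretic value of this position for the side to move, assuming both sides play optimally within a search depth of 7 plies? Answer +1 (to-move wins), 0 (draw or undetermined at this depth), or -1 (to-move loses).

value(OXX/.O./.X., O) = +1

p1 O@[OXX/.O./.X.]: (1,0)[OXX/OO./.X.]-1 (1,2)[OXX/.OO/.X.]+1* (2,0)[OXX/.O./OX.]-1 (2,2)[OXX/.O./.XO]-1
p2 X@[OXX/.OO/.X.]: (1,0)[OXX/XOO/.X.]-1* (2,0)[OXX/.OO/XX.]-1 (2,2)[OXX/.OO/.XX]-1
p3 O@[OXX/XOO/.X.]: (2,0)[OXX/XOO/OX.]+1* (2,2)[OXX/XOO/.XO]-1
p4 X@[OXX/XOO/OX.] terminal -1; root [OXX/.O./.X.] d7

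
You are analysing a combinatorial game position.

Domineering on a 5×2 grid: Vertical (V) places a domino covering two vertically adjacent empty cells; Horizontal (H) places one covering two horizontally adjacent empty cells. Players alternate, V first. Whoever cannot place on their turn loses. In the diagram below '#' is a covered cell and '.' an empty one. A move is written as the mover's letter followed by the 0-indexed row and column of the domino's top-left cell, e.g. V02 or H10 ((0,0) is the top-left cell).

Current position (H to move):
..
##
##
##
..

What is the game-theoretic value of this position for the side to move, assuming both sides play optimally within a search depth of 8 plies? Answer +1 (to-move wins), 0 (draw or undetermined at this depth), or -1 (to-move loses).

p1 H@[../##/##/##/..]: H00[##/##/##/##/..]+1* H40[../##/##/##/##]+1
p2 V@[##/##/##/##/..] terminal -1; root [../##/##/##/..] d8

value(../##/##/##/.., H) = +1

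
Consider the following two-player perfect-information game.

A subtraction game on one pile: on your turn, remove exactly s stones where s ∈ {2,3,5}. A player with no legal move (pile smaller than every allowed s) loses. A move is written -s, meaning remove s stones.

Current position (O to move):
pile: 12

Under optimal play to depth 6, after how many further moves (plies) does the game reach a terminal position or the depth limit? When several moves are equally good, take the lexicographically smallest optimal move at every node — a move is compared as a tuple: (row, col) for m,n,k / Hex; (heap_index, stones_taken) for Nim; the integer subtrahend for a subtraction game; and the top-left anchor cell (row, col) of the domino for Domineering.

p1 O@[12]: -2[10]-1 -3[9]-1 -5[7]+1*
p2 X@[7]: -2[5]-1* -3[4]-1 -5[2]-1
p3 O@[5]: -2[3]-1 -3[2]-1 -5[0]+1*
p4 X@[0] terminal -1; root [12] d6

PV length from [12]: 3 plies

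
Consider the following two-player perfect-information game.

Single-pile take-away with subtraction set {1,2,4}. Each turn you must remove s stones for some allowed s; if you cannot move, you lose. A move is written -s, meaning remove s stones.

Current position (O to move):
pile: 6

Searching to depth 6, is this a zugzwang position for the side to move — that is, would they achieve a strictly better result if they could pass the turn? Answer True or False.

p1 O@[6]: -1[5]-1* -2[4]-1 -4[2]-1
p2 X@[5]: -1[4]-1 -2[3]+1* -4[1]-1
p3 O@[3]: -1[2]-1* -2[1]-1
p4 X@[2]: -1[1]-1 -2[0]+1*
p5 O@[0] terminal -1; root [6] d6
if O skipped the turn, X would face:
~ p1 X@[6]: -1[5]-1* -2[4]-1 -4[2]-1
~ p2 O@[5]: -1[4]-1 -2[3]+1* -4[1]-1
~ p3 X@[3]: -1[2]-1* -2[1]-1
~ p4 O@[2]: -1[1]-1 -2[0]+1*
~ p5 X@[0] terminal -1; root [6] d6
compare (O): move=-1 vs pass=+1

zugzwang(6, O) = True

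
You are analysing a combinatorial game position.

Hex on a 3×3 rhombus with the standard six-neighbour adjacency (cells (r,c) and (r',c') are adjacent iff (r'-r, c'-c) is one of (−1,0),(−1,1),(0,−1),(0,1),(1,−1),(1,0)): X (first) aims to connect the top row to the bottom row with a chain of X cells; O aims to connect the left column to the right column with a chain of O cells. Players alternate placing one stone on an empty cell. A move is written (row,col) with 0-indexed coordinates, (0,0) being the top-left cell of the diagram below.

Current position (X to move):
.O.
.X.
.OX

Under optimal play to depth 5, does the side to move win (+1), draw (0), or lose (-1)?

ply 1, X at .O./.X./.OX | (0,0)=+1→XO./.X./.OX*; (0,2)=+1→.OX/.X./.OX; (1,0)=+1→.O./XX./.OX; (1,2)=-1→.O./.XX/.OX; (2,0)=-1→.O./.X./XOX
ply 2, O at XO./.X./.OX | (0,2)=-1→XOO/.X./.OX*; (1,0)=-1→XO./OX./.OX; (1,2)=-1→XO./.XO/.OX; (2,0)=-1→XO./.X./OOX
ply 3, X at XOO/.X./.OX | (1,0)=+1→XOO/XX./.OX*; (1,2)=-1→XOO/.XX/.OX; (2,0)=-1→XOO/.X./XOX
ply 4, O at XOO/XX./.OX | (1,2)=-1→XOO/XXO/.OX*; (2,0)=-1→XOO/XX./OOX
ply 5, X at XOO/XXO/.OX | (2,0)=+1→XOO/XXO/XOX*
ply 6: XOO/XXO/XOX is terminal -1 (O); from .O./.X./.OX depth 5

value(.O./.X./.OX, X) = +1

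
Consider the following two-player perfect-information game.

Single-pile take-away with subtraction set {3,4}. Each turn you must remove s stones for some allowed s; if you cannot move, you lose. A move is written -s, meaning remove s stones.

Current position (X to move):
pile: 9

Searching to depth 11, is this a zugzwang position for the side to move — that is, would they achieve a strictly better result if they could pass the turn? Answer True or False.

zugzwang(9, X) = True

ply 1, X at 9 | -3=-1→6*; -4=-1→5
ply 2, O at 6 | -3=-1→3; -4=+1→2*
ply 3: 2 is terminal -1 (X); from 9 depth 11
pass branch (O moves first from the same position):
  | ply 1, O at 9 | -3=-1→6*; -4=-1→5
  | ply 2, X at 6 | -3=-1→3; -4=+1→2*
  | ply 3: 2 is terminal -1 (O); from 9 depth 11
X moving scores -1; X passing scores +1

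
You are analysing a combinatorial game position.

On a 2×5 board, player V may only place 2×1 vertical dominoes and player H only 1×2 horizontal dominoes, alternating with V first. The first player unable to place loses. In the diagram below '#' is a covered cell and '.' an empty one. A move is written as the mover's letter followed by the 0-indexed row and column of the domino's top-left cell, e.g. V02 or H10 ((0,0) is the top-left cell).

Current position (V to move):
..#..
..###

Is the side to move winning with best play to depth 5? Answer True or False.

V winning at [..#../..###]: True

p1 V@[..#../..###]: V00[#.#../#.###]+1* V01[.##../.####]+1
p2 H@[#.#../#.###]: H03[#.###/#.###]-1*
p3 V@[#.###/#.###]: V01[#####/#####]+1*
p4 H@[#####/#####] terminal -1; root [..#../..###] d5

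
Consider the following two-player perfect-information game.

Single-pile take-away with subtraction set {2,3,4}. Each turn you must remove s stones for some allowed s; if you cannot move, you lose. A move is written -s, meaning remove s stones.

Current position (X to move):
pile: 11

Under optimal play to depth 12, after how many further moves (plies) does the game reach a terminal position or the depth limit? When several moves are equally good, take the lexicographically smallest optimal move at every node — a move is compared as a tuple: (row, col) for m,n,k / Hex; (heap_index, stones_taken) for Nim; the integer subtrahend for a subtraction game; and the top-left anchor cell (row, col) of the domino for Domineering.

ply 1, X at 11 | -2=-1→9; -3=-1→8; -4=+1→7*
ply 2, O at 7 | -2=-1→5*; -3=-1→4; -4=-1→3
ply 3, X at 5 | -2=-1→3; -3=-1→2; -4=+1→1*
ply 4: 1 is terminal -1 (O); from 11 depth 12

PV length from [11]: 3 plies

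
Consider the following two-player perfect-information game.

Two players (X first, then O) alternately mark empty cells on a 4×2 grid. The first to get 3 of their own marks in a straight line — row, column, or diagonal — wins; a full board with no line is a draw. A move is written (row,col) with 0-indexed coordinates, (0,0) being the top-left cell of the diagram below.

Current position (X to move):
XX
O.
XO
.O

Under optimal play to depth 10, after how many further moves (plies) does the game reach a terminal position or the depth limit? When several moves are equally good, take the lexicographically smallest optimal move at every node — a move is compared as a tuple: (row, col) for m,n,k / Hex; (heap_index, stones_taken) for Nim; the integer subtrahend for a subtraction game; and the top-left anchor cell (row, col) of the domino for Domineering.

[XX/O./XO/.O] X move#1: (1,1):+0/XX/OX/XO/.O*, (3,0):-1/XX/O./XO/XO
[XX/OX/XO/.O] O move#2: (3,0):+0/XX/OX/XO/OO*
[XX/OX/XO/OO] end (terminal +0, X#3); searched XX/O./XO/.O to 10

PV length from [XX/O./XO/.O]: 2 plies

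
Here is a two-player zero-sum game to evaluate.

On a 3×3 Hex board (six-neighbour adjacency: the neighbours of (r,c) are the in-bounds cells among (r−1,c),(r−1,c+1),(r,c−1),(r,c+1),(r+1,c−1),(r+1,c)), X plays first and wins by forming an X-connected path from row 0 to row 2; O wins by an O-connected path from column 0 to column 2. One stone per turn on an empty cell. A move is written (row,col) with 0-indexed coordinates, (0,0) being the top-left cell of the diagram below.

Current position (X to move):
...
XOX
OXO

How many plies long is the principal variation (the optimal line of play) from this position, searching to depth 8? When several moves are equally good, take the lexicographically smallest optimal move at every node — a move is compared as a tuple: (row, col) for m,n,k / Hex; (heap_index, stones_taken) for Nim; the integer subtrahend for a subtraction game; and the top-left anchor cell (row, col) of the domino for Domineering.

p1 X@[.../XOX/OXO]: (0,0)[X../XOX/OXO]-1 (0,1)[.X./XOX/OXO]-1 (0,2)[..X/XOX/OXO]+1*
p2 O@[..X/XOX/OXO] terminal -1; root [.../XOX/OXO] d8

PV length from [.../XOX/OXO]: 1 ply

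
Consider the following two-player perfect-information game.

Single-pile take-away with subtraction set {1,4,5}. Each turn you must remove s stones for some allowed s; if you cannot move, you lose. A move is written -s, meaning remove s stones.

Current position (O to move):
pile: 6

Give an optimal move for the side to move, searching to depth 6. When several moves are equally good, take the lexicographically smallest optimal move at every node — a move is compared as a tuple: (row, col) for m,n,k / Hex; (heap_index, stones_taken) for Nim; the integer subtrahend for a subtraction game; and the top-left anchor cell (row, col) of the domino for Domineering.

O's best at [6]: -4

p1 O@[6]: -1[5]-1 -4[2]+1* -5[1]-1
p2 X@[2]: -1[1]-1*
p3 O@[1]: -1[0]+1*
p4 X@[0] terminal -1; root [6] d6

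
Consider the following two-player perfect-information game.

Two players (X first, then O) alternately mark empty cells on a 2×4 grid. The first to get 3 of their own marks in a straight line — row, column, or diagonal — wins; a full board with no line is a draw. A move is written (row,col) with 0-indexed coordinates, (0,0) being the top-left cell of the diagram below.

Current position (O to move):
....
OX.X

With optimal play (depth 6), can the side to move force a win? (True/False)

O winning at [..../OX.X]: False

ply 1, O at ..../OX.X | (0,0)=-1→O.../OX.X; (0,1)=-1→.O../OX.X; (0,2)=-1→..O./OX.X; (0,3)=-1→...O/OX.X; (1,2)=+0→..../OXOX*
ply 2, X at ..../OXOX | (0,0)=+0→X.../OXOX*; (0,1)=+0→.X../OXOX; (0,2)=+0→..X./OXOX; (0,3)=+0→...X/OXOX
ply 3, O at X.../OXOX | (0,1)=+0→XO../OXOX*; (0,2)=+0→X.O./OXOX; (0,3)=+0→X..O/OXOX
ply 4, X at XO../OXOX | (0,2)=+0→XOX./OXOX*; (0,3)=+0→XO.X/OXOX
ply 5, O at XOX./OXOX | (0,3)=+0→XOXO/OXOX*
ply 6: XOXO/OXOX is terminal +0 (X); from ..../OX.X depth 6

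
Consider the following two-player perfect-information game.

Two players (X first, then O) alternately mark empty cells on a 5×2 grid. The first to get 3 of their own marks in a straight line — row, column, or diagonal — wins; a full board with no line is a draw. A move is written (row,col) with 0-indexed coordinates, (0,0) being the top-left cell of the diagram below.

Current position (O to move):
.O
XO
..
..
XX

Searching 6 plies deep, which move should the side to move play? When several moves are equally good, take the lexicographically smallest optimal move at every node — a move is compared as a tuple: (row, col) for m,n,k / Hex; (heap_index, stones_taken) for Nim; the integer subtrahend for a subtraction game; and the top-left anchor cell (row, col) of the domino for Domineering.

p1 O@[.O/XO/../../XX]: (0,0)[OO/XO/../../XX]+0 (2,0)[.O/XO/O./../XX]+0 (2,1)[.O/XO/.O/../XX]+1* (3,0)[.O/XO/../O./XX]+0 (3,1)[.O/XO/../.O/XX]+0
p2 X@[.O/XO/.O/../XX] terminal -1; root [.O/XO/../../XX] d6

O's best at [.O/XO/../../XX]: (2,1)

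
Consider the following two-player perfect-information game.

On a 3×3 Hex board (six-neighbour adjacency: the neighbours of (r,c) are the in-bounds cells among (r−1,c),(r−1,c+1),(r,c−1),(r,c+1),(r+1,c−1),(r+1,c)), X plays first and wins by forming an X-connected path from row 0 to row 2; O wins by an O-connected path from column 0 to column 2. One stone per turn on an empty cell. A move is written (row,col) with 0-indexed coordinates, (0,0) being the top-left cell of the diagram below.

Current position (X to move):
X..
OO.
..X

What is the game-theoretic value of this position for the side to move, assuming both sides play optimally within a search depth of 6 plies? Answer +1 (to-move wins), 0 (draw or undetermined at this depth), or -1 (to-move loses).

value(X../OO./..X, X) = -1

p1 X@[X../OO./..X]: (0,1)[XX./OO./..X]-1* (0,2)[X.X/OO./..X]-1 (1,2)[X../OOX/..X]-1 (2,0)[X../OO./X.X]-1 (2,1)[X../OO./.XX]-1
p2 O@[XX./OO./..X]: (0,2)[XXO/OO./..X]+1* (1,2)[XX./OOO/..X]+1 (2,0)[XX./OO./O.X]+1 (2,1)[XX./OO./.OX]+1
p3 X@[XXO/OO./..X] terminal -1; root [X../OO./..X] d6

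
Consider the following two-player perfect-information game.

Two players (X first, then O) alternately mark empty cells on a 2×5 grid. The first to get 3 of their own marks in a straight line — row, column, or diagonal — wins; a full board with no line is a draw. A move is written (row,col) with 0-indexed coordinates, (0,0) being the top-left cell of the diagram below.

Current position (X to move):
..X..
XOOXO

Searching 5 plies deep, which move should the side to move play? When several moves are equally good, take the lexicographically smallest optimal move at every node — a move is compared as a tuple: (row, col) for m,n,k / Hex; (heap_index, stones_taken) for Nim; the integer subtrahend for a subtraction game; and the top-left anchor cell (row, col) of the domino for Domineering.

p1 X@[..X../XOOXO]: (0,0)[X.X../XOOXO]+0 (0,1)[.XX../XOOXO]+1* (0,3)[..XX./XOOXO]+1 (0,4)[..X.X/XOOXO]+0
p2 O@[.XX../XOOXO]: (0,0)[OXX../XOOXO]-1* (0,3)[.XXO./XOOXO]-1 (0,4)[.XX.O/XOOXO]-1
p3 X@[OXX../XOOXO]: (0,3)[OXXX./XOOXO]+1* (0,4)[OXX.X/XOOXO]+0
p4 O@[OXXX./XOOXO] terminal -1; root [..X../XOOXO] d5

X's best at [..X../XOOXO]: (0,1)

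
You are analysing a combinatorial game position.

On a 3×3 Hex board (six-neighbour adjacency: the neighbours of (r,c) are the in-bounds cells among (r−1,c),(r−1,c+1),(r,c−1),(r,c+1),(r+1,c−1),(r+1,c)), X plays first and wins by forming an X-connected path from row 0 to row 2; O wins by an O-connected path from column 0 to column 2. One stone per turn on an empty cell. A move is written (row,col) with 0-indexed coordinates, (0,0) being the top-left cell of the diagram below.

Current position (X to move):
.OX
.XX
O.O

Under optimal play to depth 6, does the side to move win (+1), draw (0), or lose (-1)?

value(.OX/.XX/O.O, X) = +1

ply 1, X at .OX/.XX/O.O | (0,0)=-1→XOX/.XX/O.O; (1,0)=-1→.OX/XXX/O.O; (2,1)=+1→.OX/.XX/OXO*
ply 2: .OX/.XX/OXO is terminal -1 (O); from .OX/.XX/O.O depth 6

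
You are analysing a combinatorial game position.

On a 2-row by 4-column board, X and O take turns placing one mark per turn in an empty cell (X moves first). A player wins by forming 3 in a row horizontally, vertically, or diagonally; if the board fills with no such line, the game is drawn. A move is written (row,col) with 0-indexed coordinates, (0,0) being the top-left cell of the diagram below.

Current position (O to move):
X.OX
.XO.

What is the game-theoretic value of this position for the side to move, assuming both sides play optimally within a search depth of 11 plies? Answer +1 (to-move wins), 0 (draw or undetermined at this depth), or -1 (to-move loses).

value(X.OX/.XO., O) = 0

ply 1, O at X.OX/.XO. | (0,1)=+0→XOOX/.XO.*; (1,0)=+0→X.OX/OXO.; (1,3)=+0→X.OX/.XOO
ply 2, X at XOOX/.XO. | (1,0)=+0→XOOX/XXO.*; (1,3)=+0→XOOX/.XOX
ply 3, O at XOOX/XXO. | (1,3)=+0→XOOX/XXOO*
ply 4: XOOX/XXOO is terminal +0 (X); from X.OX/.XO. depth 11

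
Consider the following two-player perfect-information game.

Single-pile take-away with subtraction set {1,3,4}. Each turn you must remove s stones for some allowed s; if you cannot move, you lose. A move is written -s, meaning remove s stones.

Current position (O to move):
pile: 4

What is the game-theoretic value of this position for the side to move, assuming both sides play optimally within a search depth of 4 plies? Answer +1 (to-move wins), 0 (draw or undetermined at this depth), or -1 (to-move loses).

ply 1, O at 4 | -1=-1→3; -3=-1→1; -4=+1→0*
ply 2: 0 is terminal -1 (X); from 4 depth 4

value(4, O) = +1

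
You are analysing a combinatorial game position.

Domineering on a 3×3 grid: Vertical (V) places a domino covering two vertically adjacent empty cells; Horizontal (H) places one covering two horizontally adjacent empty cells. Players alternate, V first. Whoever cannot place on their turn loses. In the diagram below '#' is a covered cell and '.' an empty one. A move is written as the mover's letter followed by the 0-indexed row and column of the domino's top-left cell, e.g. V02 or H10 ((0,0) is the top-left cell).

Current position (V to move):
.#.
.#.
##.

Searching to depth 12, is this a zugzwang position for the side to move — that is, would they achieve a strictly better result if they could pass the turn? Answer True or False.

ply 1, V at .#./.#./##. | V00=+1→##./##./##.*; V02=+1→.##/.##/##.; V12=+1→.#./.##/###
ply 2: ##./##./##. is terminal -1 (H); from .#./.#./##. depth 12
suppose V passes — search the same position with H to move:
pass> ply 1: .#./.#./##. is terminal -1 (H); from .#./.#./##. depth 12
for V: play +1, pass +1

zugzwang(.#./.#./##., V) = False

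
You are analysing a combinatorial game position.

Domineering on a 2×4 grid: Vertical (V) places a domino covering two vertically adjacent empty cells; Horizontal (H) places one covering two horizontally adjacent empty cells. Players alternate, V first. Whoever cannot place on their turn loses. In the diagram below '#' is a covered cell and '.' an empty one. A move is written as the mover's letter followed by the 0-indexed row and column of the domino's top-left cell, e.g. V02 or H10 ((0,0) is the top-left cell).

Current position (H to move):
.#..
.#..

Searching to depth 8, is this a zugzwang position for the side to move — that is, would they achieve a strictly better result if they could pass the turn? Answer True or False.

zugzwang(.#../.#.., H) = False

p1 H@[.#../.#..]: H02[.###/.#..]+1* H12[.#../.###]+1
p2 V@[.###/.#..]: V00[####/##..]-1*
p3 H@[####/##..]: H12[####/####]+1*
p4 V@[####/####] terminal -1; root [.#../.#..] d8
suppose H passes — search the same position with V to move:
pass> p1 V@[.#../.#..]: V00[##../##..]-1 V02[.##./.##.]+1* V03[.#.#/.#.#]+1
pass> p2 H@[.##./.##.] terminal -1; root [.#../.#..] d8
for H: play +1, pass -1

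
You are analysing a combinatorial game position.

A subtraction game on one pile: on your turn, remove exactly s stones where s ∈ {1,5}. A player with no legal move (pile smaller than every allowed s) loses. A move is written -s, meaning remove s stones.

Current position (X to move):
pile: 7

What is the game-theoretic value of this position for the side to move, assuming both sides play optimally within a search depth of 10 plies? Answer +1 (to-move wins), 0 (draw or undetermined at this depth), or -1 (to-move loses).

value(7, X) = +1

ply 1, X at 7 | -1=+1→6*; -5=+1→2
ply 2, O at 6 | -1=-1→5*; -5=-1→1
ply 3, X at 5 | -1=+1→4*; -5=+1→0
ply 4, O at 4 | -1=-1→3*
ply 5, X at 3 | -1=+1→2*
ply 6, O at 2 | -1=-1→1*
ply 7, X at 1 | -1=+1→0*
ply 8: 0 is terminal -1 (O); from 7 depth 10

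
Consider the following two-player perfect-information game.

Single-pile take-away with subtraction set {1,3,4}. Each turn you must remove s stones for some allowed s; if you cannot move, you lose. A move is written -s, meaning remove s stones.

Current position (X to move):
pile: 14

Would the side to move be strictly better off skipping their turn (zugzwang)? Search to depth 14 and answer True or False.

zugzwang(14, X) = True

p1 X@[14]: -1[13]-1* -3[11]-1 -4[10]-1
p2 O@[13]: -1[12]-1 -3[10]-1 -4[9]+1*
p3 X@[9]: -1[8]-1* -3[6]-1 -4[5]-1
p4 O@[8]: -1[7]+1* -3[5]-1 -4[4]-1
p5 X@[7]: -1[6]-1* -3[4]-1 -4[3]-1
p6 O@[6]: -1[5]-1 -3[3]-1 -4[2]+1*
p7 X@[2]: -1[1]-1*
p8 O@[1]: -1[0]+1*
p9 X@[0] terminal -1; root [14] d14
suppose X passes — search the same position with O to move:
pass> p1 O@[14]: -1[13]-1* -3[11]-1 -4[10]-1
pass> p2 X@[13]: -1[12]-1 -3[10]-1 -4[9]+1*
pass> p3 O@[9]: -1[8]-1* -3[6]-1 -4[5]-1
pass> p4 X@[8]: -1[7]+1* -3[5]-1 -4[4]-1
pass> p5 O@[7]: -1[6]-1* -3[4]-1 -4[3]-1
pass> p6 X@[6]: -1[5]-1 -3[3]-1 -4[2]+1*
pass> p7 O@[2]: -1[1]-1*
pass> p8 X@[1]: -1[0]+1*
pass> p9 O@[0] terminal -1; root [14] d14
for X: play -1, pass +1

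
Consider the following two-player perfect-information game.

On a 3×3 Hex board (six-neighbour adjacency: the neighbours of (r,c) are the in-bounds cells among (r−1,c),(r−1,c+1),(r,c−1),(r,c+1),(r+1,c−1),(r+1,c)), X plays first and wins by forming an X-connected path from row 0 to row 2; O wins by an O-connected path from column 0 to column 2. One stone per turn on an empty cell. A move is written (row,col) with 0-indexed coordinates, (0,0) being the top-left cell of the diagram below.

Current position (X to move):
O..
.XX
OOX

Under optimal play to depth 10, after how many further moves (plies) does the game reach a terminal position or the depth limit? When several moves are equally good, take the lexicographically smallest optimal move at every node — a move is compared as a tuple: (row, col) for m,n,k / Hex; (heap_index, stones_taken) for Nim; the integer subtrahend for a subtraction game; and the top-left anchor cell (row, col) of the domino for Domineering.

[O../.XX/OOX] X move#1: (0,1):+1/OX./.XX/OOX*, (0,2):+1/O.X/.XX/OOX, (1,0):+1/O../XXX/OOX
[OX./.XX/OOX] end (terminal -1, O#2); searched O../.XX/OOX to 10

PV length from [O../.XX/OOX]: 1 ply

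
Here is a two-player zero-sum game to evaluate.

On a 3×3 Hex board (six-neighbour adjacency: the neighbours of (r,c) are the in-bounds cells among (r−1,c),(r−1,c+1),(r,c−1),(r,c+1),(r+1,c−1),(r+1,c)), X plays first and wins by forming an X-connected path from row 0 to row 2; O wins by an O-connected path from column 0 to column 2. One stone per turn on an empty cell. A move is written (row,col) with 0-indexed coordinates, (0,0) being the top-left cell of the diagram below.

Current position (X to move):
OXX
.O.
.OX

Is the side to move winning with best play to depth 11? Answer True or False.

X winning at [OXX/.O./.OX]: True

p1 X@[OXX/.O./.OX]: (1,0)[OXX/XO./.OX]+1* (1,2)[OXX/.OX/.OX]+1 (2,0)[OXX/.O./XOX]+1
p2 O@[OXX/XO./.OX]: (1,2)[OXX/XOO/.OX]-1* (2,0)[OXX/XO./OOX]-1
p3 X@[OXX/XOO/.OX]: (2,0)[OXX/XOO/XOX]+1*
p4 O@[OXX/XOO/XOX] terminal -1; root [OXX/.O./.OX] d11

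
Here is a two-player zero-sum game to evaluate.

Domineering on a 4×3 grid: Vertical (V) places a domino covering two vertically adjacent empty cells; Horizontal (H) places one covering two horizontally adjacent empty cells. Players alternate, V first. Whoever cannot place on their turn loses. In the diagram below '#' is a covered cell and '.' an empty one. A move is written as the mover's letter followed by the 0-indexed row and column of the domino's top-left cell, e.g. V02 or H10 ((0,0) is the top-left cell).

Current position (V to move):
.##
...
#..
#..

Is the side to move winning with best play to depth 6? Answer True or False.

V winning at [.##/.../#../#..]: True

ply 1, V at .##/.../#../#.. | V00=-1→###/#../#../#..; V11=+1→.##/.#./##./#..*; V12=+1→.##/..#/#.#/#..; V21=+1→.##/.../##./##.; V22=+1→.##/.../#.#/#.#
ply 2, H at .##/.#./##./#.. | H31=-1→.##/.#./##./###*
ply 3, V at .##/.#./##./### | V00=+1→###/##./##./###*; V12=+1→.##/.##/###/###
ply 4: ###/##./##./### is terminal -1 (H); from .##/.../#../#.. depth 6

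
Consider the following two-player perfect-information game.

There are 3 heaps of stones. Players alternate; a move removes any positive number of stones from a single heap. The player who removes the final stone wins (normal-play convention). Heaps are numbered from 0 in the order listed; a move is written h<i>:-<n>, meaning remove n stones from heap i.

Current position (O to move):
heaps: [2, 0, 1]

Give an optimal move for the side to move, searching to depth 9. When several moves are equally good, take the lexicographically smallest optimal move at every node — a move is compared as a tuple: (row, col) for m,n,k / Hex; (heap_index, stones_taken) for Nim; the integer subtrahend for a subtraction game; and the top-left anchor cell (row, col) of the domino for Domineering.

O's best at [(2,0,1)]: h0:-1

ply 1, O at (2,0,1) | h0:-1=+1→(1,0,1)*; h0:-2=-1→(0,0,1); h2:-1=-1→(2,0,0)
ply 2, X at (1,0,1) | h0:-1=-1→(0,0,1)*; h2:-1=-1→(1,0,0)
ply 3, O at (0,0,1) | h2:-1=+1→(0,0,0)*
ply 4: (0,0,0) is terminal -1 (X); from (2,0,1) depth 9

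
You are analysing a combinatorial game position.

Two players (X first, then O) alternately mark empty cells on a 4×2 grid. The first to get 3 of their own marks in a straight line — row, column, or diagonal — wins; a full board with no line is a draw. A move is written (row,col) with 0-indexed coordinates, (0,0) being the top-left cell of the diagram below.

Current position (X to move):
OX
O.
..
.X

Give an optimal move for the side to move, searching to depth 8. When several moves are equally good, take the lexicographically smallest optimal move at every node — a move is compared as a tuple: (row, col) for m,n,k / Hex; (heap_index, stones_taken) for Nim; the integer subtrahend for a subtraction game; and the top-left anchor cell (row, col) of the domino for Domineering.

X's best at [OX/O./../.X]: (2,0)

p1 X@[OX/O./../.X]: (1,1)[OX/OX/../.X]-1 (2,0)[OX/O./X./.X]+0* (2,1)[OX/O./.X/.X]-1 (3,0)[OX/O./../XX]-1
p2 O@[OX/O./X./.X]: (1,1)[OX/OO/X./.X]+0* (2,1)[OX/O./XO/.X]+0 (3,0)[OX/O./X./OX]+0
p3 X@[OX/OO/X./.X]: (2,1)[OX/OO/XX/.X]+0* (3,0)[OX/OO/X./XX]+0
p4 O@[OX/OO/XX/.X]: (3,0)[OX/OO/XX/OX]+0*
p5 X@[OX/OO/XX/OX] terminal +0; root [OX/O./../.X] d8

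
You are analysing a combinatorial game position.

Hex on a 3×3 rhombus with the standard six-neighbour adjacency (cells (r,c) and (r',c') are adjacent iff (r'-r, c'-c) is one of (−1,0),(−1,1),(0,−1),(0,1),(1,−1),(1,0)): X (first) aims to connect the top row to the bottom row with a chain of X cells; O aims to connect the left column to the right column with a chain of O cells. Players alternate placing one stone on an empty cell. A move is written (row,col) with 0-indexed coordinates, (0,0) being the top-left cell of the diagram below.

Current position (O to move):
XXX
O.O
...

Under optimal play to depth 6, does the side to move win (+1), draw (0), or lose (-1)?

value(XXX/O.O/..., O) = +1

p1 O@[XXX/O.O/...]: (1,1)[XXX/OOO/...]+1* (2,0)[XXX/O.O/O..]+1 (2,1)[XXX/O.O/.O.]+1 (2,2)[XXX/O.O/..O]-1
p2 X@[XXX/OOO/...] terminal -1; root [XXX/O.O/...] d6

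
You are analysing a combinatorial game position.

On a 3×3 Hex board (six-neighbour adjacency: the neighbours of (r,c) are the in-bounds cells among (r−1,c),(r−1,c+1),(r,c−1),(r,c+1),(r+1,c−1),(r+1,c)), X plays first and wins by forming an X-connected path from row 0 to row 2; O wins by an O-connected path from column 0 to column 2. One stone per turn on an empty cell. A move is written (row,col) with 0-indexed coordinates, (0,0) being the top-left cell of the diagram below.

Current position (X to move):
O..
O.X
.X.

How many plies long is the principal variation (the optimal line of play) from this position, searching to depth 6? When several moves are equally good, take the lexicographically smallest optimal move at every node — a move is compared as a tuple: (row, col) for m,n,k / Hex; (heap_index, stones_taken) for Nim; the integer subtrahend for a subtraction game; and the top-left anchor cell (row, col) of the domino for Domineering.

p1 X@[O../O.X/.X.]: (0,1)[OX./O.X/.X.]+1* (0,2)[O.X/O.X/.X.]+1 (1,1)[O../OXX/.X.]+1 (2,0)[O../O.X/XX.]-1 (2,2)[O../O.X/.XX]-1
p2 O@[OX./O.X/.X.]: (0,2)[OXO/O.X/.X.]-1* (1,1)[OX./OOX/.X.]-1 (2,0)[OX./O.X/OX.]-1 (2,2)[OX./O.X/.XO]-1
p3 X@[OXO/O.X/.X.]: (1,1)[OXO/OXX/.X.]+1* (2,0)[OXO/O.X/XX.]-1 (2,2)[OXO/O.X/.XX]-1
p4 O@[OXO/OXX/.X.] terminal -1; root [O../O.X/.X.] d6

PV length from [O../O.X/.X.]: 3 plies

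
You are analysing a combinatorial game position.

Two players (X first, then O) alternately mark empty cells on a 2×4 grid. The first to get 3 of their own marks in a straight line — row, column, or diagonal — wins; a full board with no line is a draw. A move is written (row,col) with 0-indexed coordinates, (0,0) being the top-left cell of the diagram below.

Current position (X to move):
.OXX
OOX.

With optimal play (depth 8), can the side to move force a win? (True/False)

X winning at [.OXX/OOX.]: False

ply 1, X at .OXX/OOX. | (0,0)=+0→XOXX/OOX.*; (1,3)=+0→.OXX/OOXX
ply 2, O at XOXX/OOX. | (1,3)=+0→XOXX/OOXO*
ply 3: XOXX/OOXO is terminal +0 (X); from .OXX/OOX. depth 8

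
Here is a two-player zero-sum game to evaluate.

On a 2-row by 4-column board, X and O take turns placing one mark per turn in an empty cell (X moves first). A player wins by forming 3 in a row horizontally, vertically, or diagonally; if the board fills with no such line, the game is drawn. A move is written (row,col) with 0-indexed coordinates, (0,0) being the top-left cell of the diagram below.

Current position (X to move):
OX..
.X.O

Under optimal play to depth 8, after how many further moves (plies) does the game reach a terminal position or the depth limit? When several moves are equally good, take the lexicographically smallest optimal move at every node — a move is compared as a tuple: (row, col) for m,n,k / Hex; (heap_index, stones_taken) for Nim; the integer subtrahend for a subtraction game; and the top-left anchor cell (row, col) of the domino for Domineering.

PV length from [OX../.X.O]: 4 plies

ply 1, X at OX../.X.O | (0,2)=+0→OXX./.X.O*; (0,3)=+0→OX.X/.X.O; (1,0)=+0→OX../XX.O; (1,2)=+0→OX../.XXO
ply 2, O at OXX./.X.O | (0,3)=+0→OXXO/.X.O*; (1,0)=-1→OXX./OX.O; (1,2)=-1→OXX./.XOO
ply 3, X at OXXO/.X.O | (1,0)=+0→OXXO/XX.O*; (1,2)=+0→OXXO/.XXO
ply 4, O at OXXO/XX.O | (1,2)=+0→OXXO/XXOO*
ply 5: OXXO/XXOO is terminal +0 (X); from OX../.X.O depth 8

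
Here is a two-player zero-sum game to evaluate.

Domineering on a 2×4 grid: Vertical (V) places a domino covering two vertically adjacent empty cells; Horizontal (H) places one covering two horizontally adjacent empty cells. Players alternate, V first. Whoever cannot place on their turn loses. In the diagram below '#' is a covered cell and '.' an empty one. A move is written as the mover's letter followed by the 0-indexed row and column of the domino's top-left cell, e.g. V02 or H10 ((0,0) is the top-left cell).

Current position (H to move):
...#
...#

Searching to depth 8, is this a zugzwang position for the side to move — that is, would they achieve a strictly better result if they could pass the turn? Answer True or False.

zugzwang(...#/...#, H) = False

ply 1, H at ...#/...# | H00=+1→##.#/...#*; H01=+1→.###/...#; H10=+1→...#/##.#; H11=+1→...#/.###
ply 2, V at ##.#/...# | V02=-1→####/..##*
ply 3, H at ####/..## | H10=+1→####/####*
ply 4: ####/#### is terminal -1 (V); from ...#/...# depth 8
if H skipped the turn, V would face:
~ ply 1, V at ...#/...# | V00=-1→#..#/#..#; V01=+1→.#.#/.#.#*; V02=-1→..##/..##
~ ply 2: .#.#/.#.# is terminal -1 (H); from ...#/...# depth 8
compare (H): move=+1 vs pass=-1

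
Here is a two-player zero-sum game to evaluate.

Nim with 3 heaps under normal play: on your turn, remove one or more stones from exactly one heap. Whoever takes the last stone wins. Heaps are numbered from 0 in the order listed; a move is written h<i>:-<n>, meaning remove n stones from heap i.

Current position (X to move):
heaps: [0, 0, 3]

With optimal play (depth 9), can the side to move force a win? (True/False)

X winning at [(0,0,3)]: True

[(0,0,3)] X move#1: h2:-1:-1/(0,0,2), h2:-2:-1/(0,0,1), h2:-3:+1/(0,0,0)*
[(0,0,0)] end (terminal -1, O#2); searched (0,0,3) to 9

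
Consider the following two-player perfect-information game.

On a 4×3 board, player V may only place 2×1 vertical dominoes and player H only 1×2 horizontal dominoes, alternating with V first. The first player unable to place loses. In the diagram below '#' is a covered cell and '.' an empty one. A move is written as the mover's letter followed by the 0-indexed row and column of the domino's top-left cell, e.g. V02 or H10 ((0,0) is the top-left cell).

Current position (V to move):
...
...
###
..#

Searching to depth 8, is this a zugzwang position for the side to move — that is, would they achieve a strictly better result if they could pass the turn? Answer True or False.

zugzwang(.../.../###/..#, V) = False

[.../.../###/..#] V move#1: V00:-1/#../#../###/..#, V01:+1/.#./.#./###/..#*, V02:-1/..#/..#/###/..#
[.#./.#./###/..#] H move#2: H30:-1/.#./.#./###/###*
[.#./.#./###/###] V move#3: V00:+1/##./##./###/###*, V02:+1/.##/.##/###/###
[##./##./###/###] end (terminal -1, H#4); searched .../.../###/..# to 8
pass branch (H moves first from the same position):
  | [.../.../###/..#] H move#1: H00:+1/##./.../###/..#*, H01:+1/.##/.../###/..#, H10:+1/.../##./###/..#, H11:+1/.../.##/###/..#, H30:-1/.../.../###/###
  | [##./.../###/..#] V move#2: V02:-1/###/..#/###/..#*
  | [###/..#/###/..#] H move#3: H10:+1/###/###/###/..#*, H30:+1/###/..#/###/###
  | [###/###/###/..#] end (terminal -1, V#4); searched .../.../###/..# to 8
V moving scores +1; V passing scores -1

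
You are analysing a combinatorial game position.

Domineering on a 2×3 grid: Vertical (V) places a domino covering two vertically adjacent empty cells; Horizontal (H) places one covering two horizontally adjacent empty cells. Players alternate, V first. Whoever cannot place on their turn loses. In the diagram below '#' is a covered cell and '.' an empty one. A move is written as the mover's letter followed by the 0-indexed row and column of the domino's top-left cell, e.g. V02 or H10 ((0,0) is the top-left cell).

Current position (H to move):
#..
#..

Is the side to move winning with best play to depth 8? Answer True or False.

H winning at [#../#..]: True

p1 H@[#../#..]: H01[###/#..]+1* H11[#../###]+1
p2 V@[###/#..] terminal -1; root [#../#..] d8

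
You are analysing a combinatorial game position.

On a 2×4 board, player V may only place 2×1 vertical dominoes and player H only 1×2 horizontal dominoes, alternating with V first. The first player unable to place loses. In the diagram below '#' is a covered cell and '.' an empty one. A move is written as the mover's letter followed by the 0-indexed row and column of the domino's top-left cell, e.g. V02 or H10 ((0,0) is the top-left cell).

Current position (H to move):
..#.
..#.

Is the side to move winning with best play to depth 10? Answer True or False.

H winning at [..#./..#.]: True

p1 H@[..#./..#.]: H00[###./..#.]+1* H10[..#./###.]+1
p2 V@[###./..#.]: V03[####/..##]-1*
p3 H@[####/..##]: H10[####/####]+1*
p4 V@[####/####] terminal -1; root [..#./..#.] d10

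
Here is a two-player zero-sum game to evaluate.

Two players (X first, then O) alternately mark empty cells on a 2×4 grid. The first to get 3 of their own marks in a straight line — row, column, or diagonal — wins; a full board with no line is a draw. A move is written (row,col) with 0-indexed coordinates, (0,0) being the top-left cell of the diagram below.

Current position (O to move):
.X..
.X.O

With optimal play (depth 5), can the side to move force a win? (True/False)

[.X../.X.O] O move#1: (0,0):+0/OX../.X.O*, (0,2):+0/.XO./.X.O, (0,3):+0/.X.O/.X.O, (1,0):-1/.X../OX.O, (1,2):-1/.X../.XOO
[OX../.X.O] X move#2: (0,2):+0/OXX./.X.O*, (0,3):+0/OX.X/.X.O, (1,0):+0/OX../XX.O, (1,2):+0/OX../.XXO
[OXX./.X.O] O move#3: (0,3):+0/OXXO/.X.O*, (1,0):-1/OXX./OX.O, (1,2):-1/OXX./.XOO
[OXXO/.X.O] X move#4: (1,0):+0/OXXO/XX.O*, (1,2):+0/OXXO/.XXO
[OXXO/XX.O] O move#5: (1,2):+0/OXXO/XXOO*
[OXXO/XXOO] end (terminal +0, X#6); searched .X../.X.O to 5

O winning at [.X../.X.O]: False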